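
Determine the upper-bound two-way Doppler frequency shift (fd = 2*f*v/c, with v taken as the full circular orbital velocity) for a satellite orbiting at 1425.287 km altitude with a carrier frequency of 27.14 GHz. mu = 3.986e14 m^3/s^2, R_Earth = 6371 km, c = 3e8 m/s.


r = 7.796287e+06 m
v = sqrt(mu/r) = 7150.3078 m/s (worst-case radial velocity)
f = 27.14 GHz = 2.714e+10 Hz
fd = 2*f*v/c = 2*2.714e+10*7150.3078/3.0e+08
fd = 1.293729e+06 Hz

1.2937e+06 Hz


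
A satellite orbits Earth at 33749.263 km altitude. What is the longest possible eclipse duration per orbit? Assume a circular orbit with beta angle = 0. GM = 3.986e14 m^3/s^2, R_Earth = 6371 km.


r = 40120.2630 km
T = 1332.9247 min
Eclipse fraction = arcsin(R_E/r)/pi = arcsin(6371.0000/40120.2630)/pi
= arcsin(0.1587976)/pi = 0.05076172
Eclipse duration = 0.05076172 * 1332.9247 = 67.6616 min

67.6616 minutes


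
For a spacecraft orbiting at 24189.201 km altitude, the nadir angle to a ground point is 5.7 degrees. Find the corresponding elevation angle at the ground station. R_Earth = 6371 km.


r = R_E + alt = 30560.2010 km
Law of sines in the satellite / Earth-center / ground-point triangle:
  sin(nadir)/R_E = sin(90 + el)/r  =>  cos(el) = (r/R_E)*sin(nadir)
cos(el) = (30560.2010 / 6371.0000) * sin(5.7 deg) = 0.4764137
el = arccos(0.4764137) = 61.5486 deg
(Earth-central angle = 90 - nadir - el = 22.7514 deg)

61.5486 degrees


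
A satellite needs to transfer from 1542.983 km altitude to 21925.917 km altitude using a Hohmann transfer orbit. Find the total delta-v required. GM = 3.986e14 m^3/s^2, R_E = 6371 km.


r1 = 7913.9830 km = 7.913983e+06 m
r2 = 28296.9170 km = 2.8296917e+07 m
dv1 = sqrt(mu/r1)*(sqrt(2*r2/(r1+r2)) - 1) = 1775.3560 m/s
dv2 = sqrt(mu/r2)*(1 - sqrt(2*r1/(r1+r2))) = 1271.8048 m/s
total dv = |dv1| + |dv2| = 1775.3560 + 1271.8048 = 3047.1608 m/s = 3.0472 km/s

3.0472 km/s


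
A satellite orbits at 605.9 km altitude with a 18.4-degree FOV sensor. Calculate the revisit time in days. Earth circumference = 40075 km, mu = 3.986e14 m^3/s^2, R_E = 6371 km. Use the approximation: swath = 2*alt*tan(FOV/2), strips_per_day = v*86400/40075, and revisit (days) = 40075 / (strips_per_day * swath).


swath = 2*605.9*tan(0.1605703) = 196.2688 km
v = sqrt(mu/r) = 7558.5310 m/s = 7.5585 km/s
strips/day = v*86400/40075 = 7.5585*86400/40075 = 16.2959
coverage/day = strips * swath = 16.2959 * 196.2688 = 3198.3708 km
revisit = 40075 / 3198.3708 = 12.5298 days

12.5298 days


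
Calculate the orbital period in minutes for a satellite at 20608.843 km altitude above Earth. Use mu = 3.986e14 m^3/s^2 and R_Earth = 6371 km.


r = 26979.8430 km = 2.6979843e+07 m
T = 2*pi*sqrt(r^3/mu) = 2*pi*sqrt(1.963895e+22 / 3.986e14)
T = 44103.2250 s = 735.0538 min

735.0538 minutes


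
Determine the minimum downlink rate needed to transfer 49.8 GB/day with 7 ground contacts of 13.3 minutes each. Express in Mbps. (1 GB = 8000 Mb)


total contact time = 7 * 13.3 * 60 = 5586.0000 s
data = 49.8 GB = 398400.0000 Mb
rate = 398400.0000 / 5586.0000 = 71.3212 Mbps

71.3212 Mbps


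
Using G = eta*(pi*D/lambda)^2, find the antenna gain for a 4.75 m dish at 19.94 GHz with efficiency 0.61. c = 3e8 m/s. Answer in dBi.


lambda = c/f = 3e8 / 1.994e+10 = 0.01504514 m
G = eta*(pi*D/lambda)^2 = 0.61*(pi*4.75/0.01504514)^2
G = 600101.3423 (linear)
G = 10*log10(600101.3423) = 57.7822 dBi

57.7822 dBi


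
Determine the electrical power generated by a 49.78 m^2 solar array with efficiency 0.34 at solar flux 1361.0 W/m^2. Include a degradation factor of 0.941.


P = area * eta * S * degradation
P = 49.78 * 0.34 * 1361.0 * 0.941
P = 21676.1206 W

21676.1206 W


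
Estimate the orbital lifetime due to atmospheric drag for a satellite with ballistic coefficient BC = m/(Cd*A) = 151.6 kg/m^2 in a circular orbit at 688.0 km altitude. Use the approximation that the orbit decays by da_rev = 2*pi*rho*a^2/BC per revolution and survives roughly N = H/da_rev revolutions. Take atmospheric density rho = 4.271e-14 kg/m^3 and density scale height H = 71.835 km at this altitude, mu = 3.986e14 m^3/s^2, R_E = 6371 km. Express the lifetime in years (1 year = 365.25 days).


a = R_E + alt = 7059.0000 km = 7.059e+06 m
da_rev = 2*pi*rho*a^2/BC = 2*pi*4.271e-14*(7.059e+06)^2/151.6 = 0.0882056901 m per revolution
N = H/da_rev = 71835.0000 m / 0.0882056901 m = 814403.2419 revolutions
P = 2*pi*sqrt(a^3/mu) = 5902.3641 s
lifetime = N*P = 814403.2419 * 5902.3641 = 4.8069044e+09 s = 55635.4680 days
years = 55635.4680 / 365.25 = 152.3216 years

152.3216 years


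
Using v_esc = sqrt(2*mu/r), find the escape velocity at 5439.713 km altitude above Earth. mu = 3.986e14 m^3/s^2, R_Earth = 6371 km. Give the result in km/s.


r = 6371.0 + 5439.713 = 11810.7130 km = 1.1810713e+07 m
v_esc = sqrt(2*mu/r) = sqrt(2*3.986e14 / 1.1810713e+07)
v_esc = 8215.7192 m/s = 8.2157 km/s

8.2157 km/s


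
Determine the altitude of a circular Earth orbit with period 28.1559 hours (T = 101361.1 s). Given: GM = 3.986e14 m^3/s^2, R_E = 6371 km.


T = 101361.1 s
r = (mu*T^2/(4*pi^2))^(1/3) = (3.986e14 * 101361.1^2 / (4*pi^2))^(1/3)
r = 4.6986532e+07 m = 46986.5325 km
alt = r - R_E = 46986.5325 - 6371 = 40615.5325 km

40615.5325 km


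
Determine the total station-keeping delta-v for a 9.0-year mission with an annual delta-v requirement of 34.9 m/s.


dV = rate * years = 34.9 * 9.0
dV = 314.1000 m/s

314.1000 m/s


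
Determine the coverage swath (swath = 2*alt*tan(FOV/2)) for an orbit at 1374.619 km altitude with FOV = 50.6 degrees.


FOV = 50.6 deg = 0.8831366 rad
swath = 2 * alt * tan(FOV/2) = 2 * 1374.619 * tan(0.4415683)
swath = 2 * 1374.619 * 0.4726978
swath = 1299.5588 km

1299.5588 km


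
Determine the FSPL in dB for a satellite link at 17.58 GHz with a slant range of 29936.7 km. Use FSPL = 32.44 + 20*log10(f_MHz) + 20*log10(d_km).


f = 17.58 GHz = 17580.0000 MHz
d = 29936.7 km
FSPL = 32.44 + 20*log10(17580.0000) + 20*log10(29936.7)
FSPL = 32.44 + 84.9004 + 89.5241
FSPL = 206.8645 dB

206.8645 dB


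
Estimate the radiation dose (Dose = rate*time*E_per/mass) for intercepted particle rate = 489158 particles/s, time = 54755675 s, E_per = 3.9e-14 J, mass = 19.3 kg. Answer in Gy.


Total energy deposited = rate * time * E_per
  = 489158 * 54755675 * 3.9e-14 = 1.0446 J
Dose = E_total / mass = 1.0446 / 19.3
Dose = 0.05412347 Gy

0.0541 Gy


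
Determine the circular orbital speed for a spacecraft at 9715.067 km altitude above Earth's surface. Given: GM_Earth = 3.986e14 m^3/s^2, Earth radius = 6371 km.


r = R_E + alt = 6371.0 + 9715.067 = 16086.0670 km = 1.6086067e+07 m
v = sqrt(mu/r) = sqrt(3.986e14 / 1.6086067e+07) = 4977.8718 m/s = 4.9779 km/s

4.9779 km/s


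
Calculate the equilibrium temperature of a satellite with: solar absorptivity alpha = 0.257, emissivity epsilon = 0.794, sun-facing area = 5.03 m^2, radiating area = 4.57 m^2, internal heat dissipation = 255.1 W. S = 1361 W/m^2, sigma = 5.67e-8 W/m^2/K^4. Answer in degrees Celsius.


Numerator = alpha*S*A_sun + Q_int = 0.257*1361*5.03 + 255.1 = 2014.4783 W
Denominator = eps*sigma*A_rad = 0.794*5.67e-8*4.57 = 2.0574049e-07 W/K^4
T^4 = 9.7913558e+09 K^4
T = 314.5652 K = 41.4152 C

41.4152 degrees Celsius


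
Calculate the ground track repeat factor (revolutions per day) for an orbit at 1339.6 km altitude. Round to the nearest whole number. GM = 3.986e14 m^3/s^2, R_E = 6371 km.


r = 7.7106e+06 m
T = 2*pi*sqrt(r^3/mu) = 6738.1936 s = 112.3032 min
revs/day = 1440 / 112.3032 = 12.8224
Rounded: 13 revolutions per day

13 revolutions per day


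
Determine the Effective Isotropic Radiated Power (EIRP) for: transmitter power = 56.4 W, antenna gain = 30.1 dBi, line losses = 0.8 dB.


Pt = 56.4 W = 17.5128 dBW
EIRP = Pt_dBW + Gt - losses = 17.5128 + 30.1 - 0.8 = 46.8128 dBW

46.8128 dBW


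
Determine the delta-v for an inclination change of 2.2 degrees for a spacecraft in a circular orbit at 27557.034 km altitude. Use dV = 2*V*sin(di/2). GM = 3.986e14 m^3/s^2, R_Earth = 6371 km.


r = 33928.0340 km = 3.3928034e+07 m
V = sqrt(mu/r) = 3427.5934 m/s
di = 2.2 deg = 0.03839724 rad
dV = 2*V*sin(di/2) = 2*3427.5934*sin(0.01919862)
dV = 131.6021 m/s = 0.1316021 km/s

0.1316 km/s


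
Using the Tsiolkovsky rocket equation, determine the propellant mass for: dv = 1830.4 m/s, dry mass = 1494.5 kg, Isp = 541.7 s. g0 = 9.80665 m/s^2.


ve = Isp * g0 = 541.7 * 9.80665 = 5312.262305 m/s
mass ratio = exp(dv/ve) = exp(1830.4/5312.262305) = 1.41137061
m_prop = m_dry * (mr - 1) = 1494.5 * (1.41137061 - 1)
m_prop = 614.7934 kg

614.7934 kg


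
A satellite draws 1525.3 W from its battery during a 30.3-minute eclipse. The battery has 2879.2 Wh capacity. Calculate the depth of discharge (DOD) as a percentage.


E_used = P * t / 60 = 1525.3 * 30.3 / 60 = 770.2765 Wh
DOD = E_used / E_total * 100 = 770.2765 / 2879.2 * 100
DOD = 26.7531 %

26.7531 %


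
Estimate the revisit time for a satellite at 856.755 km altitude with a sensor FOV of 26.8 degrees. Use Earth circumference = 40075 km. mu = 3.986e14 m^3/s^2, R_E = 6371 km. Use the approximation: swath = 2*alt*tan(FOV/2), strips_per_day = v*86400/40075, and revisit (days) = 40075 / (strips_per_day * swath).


swath = 2*856.755*tan(0.2338741) = 408.2157 km
v = sqrt(mu/r) = 7426.2050 m/s = 7.4262 km/s
strips/day = v*86400/40075 = 7.4262*86400/40075 = 16.0106
coverage/day = strips * swath = 16.0106 * 408.2157 = 6535.7708 km
revisit = 40075 / 6535.7708 = 6.1316 days

6.1316 days


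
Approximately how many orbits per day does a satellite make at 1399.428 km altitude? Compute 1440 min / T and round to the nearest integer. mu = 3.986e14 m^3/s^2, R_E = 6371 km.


r = 7.770428e+06 m
T = 2*pi*sqrt(r^3/mu) = 6816.7699 s = 113.6128 min
revs/day = 1440 / 113.6128 = 12.6746
Rounded: 13 revolutions per day

13 revolutions per day


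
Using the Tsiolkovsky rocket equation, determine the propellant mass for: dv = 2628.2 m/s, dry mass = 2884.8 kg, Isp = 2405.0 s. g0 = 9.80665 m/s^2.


ve = Isp * g0 = 2405.0 * 9.80665 = 23584.993250 m/s
mass ratio = exp(dv/ve) = exp(2628.2/23584.993250) = 1.11788138
m_prop = m_dry * (mr - 1) = 2884.8 * (1.11788138 - 1)
m_prop = 340.0642 kg

340.0642 kg


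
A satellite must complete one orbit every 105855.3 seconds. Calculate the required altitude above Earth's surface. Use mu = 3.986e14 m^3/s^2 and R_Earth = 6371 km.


T = 105855.3 s
r = (mu*T^2/(4*pi^2))^(1/3) = (3.986e14 * 105855.3^2 / (4*pi^2))^(1/3)
r = 4.8365341e+07 m = 48365.3414 km
alt = r - R_E = 48365.3414 - 6371 = 41994.3414 km

41994.3414 km


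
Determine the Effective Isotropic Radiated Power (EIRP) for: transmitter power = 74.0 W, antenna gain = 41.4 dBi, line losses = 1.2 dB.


Pt = 74.0 W = 18.6923 dBW
EIRP = Pt_dBW + Gt - losses = 18.6923 + 41.4 - 1.2 = 58.8923 dBW

58.8923 dBW


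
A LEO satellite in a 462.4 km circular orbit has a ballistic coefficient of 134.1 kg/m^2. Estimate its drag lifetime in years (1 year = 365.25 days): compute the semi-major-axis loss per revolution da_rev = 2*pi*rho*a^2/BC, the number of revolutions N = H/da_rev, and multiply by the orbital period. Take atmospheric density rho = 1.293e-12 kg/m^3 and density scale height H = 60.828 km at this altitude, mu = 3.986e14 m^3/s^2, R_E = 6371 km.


a = R_E + alt = 6833.4000 km = 6.8334e+06 m
da_rev = 2*pi*rho*a^2/BC = 2*pi*1.293e-12*(6.8334e+06)^2/134.1 = 2.828937 m per revolution
N = H/da_rev = 60828.0000 m / 2.828937 m = 21502.0682 revolutions
P = 2*pi*sqrt(a^3/mu) = 5621.6847 s
lifetime = N*P = 21502.0682 * 5621.6847 = 1.2087785e+08 s = 1399.0492 days
years = 1399.0492 / 365.25 = 3.8304 years

3.8304 years


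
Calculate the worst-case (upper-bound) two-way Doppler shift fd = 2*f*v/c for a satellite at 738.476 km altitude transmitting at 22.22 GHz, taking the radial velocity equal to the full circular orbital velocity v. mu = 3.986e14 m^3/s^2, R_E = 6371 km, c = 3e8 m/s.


r = 7.109476e+06 m
v = sqrt(mu/r) = 7487.7244 m/s (worst-case radial velocity)
f = 22.22 GHz = 2.222e+10 Hz
fd = 2*f*v/c = 2*2.222e+10*7487.7244/3.0e+08
fd = 1.1091816e+06 Hz

1.1092e+06 Hz


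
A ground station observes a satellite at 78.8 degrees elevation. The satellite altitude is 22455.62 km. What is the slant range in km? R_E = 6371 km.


h = 22455.62 km, el = 78.8 deg
d = -R_E*sin(el) + sqrt((R_E*sin(el))^2 + 2*R_E*h + h^2)
d = -6371.0000*sin(1.3753) + sqrt((6371.0000*0.9809552)^2 + 2*6371.0000*22455.62 + 22455.62^2)
d = 22550.3815 km

22550.3815 km


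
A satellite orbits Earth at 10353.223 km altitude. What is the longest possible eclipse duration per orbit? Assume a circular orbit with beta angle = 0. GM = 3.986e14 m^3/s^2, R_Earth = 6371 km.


r = 16724.2230 km
T = 358.7392 min
Eclipse fraction = arcsin(R_E/r)/pi = arcsin(6371.0000/16724.2230)/pi
= arcsin(0.3809445)/pi = 0.1244011
Eclipse duration = 0.1244011 * 358.7392 = 44.6276 min

44.6276 minutes


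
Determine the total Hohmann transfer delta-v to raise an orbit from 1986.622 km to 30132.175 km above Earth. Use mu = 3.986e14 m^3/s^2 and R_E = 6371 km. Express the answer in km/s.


r1 = 8357.6220 km = 8.357622e+06 m
r2 = 36503.1750 km = 3.6503175e+07 m
dv1 = sqrt(mu/r1)*(sqrt(2*r2/(r1+r2)) - 1) = 1903.9522 m/s
dv2 = sqrt(mu/r2)*(1 - sqrt(2*r1/(r1+r2))) = 1287.3873 m/s
total dv = |dv1| + |dv2| = 1903.9522 + 1287.3873 = 3191.3395 m/s = 3.1913 km/s

3.1913 km/s


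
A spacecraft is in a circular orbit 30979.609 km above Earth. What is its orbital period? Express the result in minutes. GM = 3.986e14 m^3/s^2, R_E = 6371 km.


r = 37350.6090 km = 3.7350609e+07 m
T = 2*pi*sqrt(r^3/mu) = 2*pi*sqrt(5.2106639e+22 / 3.986e14)
T = 71838.5821 s = 1197.3097 min

1197.3097 minutes


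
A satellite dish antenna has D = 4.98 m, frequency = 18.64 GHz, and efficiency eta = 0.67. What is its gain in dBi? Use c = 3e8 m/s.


lambda = c/f = 3e8 / 1.864e+10 = 0.01609442 m
G = eta*(pi*D/lambda)^2 = 0.67*(pi*4.98/0.01609442)^2
G = 633114.9083 (linear)
G = 10*log10(633114.9083) = 58.0148 dBi

58.0148 dBi


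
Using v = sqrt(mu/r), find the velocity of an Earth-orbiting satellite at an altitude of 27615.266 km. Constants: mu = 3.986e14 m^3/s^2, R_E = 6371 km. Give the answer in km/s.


r = R_E + alt = 6371.0 + 27615.266 = 33986.2660 km = 3.3986266e+07 m
v = sqrt(mu/r) = sqrt(3.986e14 / 3.3986266e+07) = 3424.6557 m/s = 3.4247 km/s

3.4247 km/s


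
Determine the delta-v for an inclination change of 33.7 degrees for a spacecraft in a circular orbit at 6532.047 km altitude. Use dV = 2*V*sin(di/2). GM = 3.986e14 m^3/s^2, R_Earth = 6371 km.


r = 12903.0470 km = 1.2903047e+07 m
V = sqrt(mu/r) = 5558.0507 m/s
di = 33.7 deg = 0.588176 rad
dV = 2*V*sin(di/2) = 2*5558.0507*sin(0.294088)
dV = 3222.1922 m/s = 3.2222 km/s

3.2222 km/s


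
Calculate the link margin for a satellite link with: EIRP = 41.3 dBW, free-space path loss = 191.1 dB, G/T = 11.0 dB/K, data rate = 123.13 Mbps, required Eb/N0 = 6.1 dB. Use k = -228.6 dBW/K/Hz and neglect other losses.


C/N0 = EIRP - FSPL + G/T - k = 41.3 - 191.1 + 11.0 - (-228.6)
C/N0 = 89.8000 dB-Hz
R_b = 123.13 Mbps = 1.2313e+08 bps -> 10*log10(R_b) = 80.9036 dB-Hz
Eb/N0 = C/N0 - 10*log10(R_b) = 89.8000 - 80.9036 = 8.8964 dB
Margin = Eb/N0 - Eb/N0_req = 8.8964 - 6.1 = 2.7964 dB (link closes)

2.7964 dB


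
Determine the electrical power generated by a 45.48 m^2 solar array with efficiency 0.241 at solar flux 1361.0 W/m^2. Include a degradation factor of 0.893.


P = area * eta * S * degradation
P = 45.48 * 0.241 * 1361.0 * 0.893
P = 13321.3145 W

13321.3145 W


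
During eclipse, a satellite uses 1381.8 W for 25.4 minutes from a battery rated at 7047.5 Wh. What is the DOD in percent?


E_used = P * t / 60 = 1381.8 * 25.4 / 60 = 584.9620 Wh
DOD = E_used / E_total * 100 = 584.9620 / 7047.5 * 100
DOD = 8.3003 %

8.3003 %


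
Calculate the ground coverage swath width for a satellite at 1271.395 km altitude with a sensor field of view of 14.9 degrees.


FOV = 14.9 deg = 0.2600541 rad
swath = 2 * alt * tan(FOV/2) = 2 * 1271.395 * tan(0.130027)
swath = 2 * 1271.395 * 0.1307648
swath = 332.5074 km

332.5074 km


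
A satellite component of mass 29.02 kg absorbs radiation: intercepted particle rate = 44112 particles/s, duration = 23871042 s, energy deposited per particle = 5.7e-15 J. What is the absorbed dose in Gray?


Total energy deposited = rate * time * E_per
  = 44112 * 23871042 * 5.7e-15 = 0.006002097 J
Dose = E_total / mass = 0.006002097 / 29.02
Dose = 2.0682621e-04 Gy

2.0683e-04 Gy


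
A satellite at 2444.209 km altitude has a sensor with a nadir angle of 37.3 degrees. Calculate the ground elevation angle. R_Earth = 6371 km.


r = R_E + alt = 8815.2090 km
Law of sines in the satellite / Earth-center / ground-point triangle:
  sin(nadir)/R_E = sin(90 + el)/r  =>  cos(el) = (r/R_E)*sin(nadir)
cos(el) = (8815.2090 / 6371.0000) * sin(37.3 deg) = 0.8384735
el = arccos(0.8384735) = 33.0207 deg
(Earth-central angle = 90 - nadir - el = 19.6793 deg)

33.0207 degrees


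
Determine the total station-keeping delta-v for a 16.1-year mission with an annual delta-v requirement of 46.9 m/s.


dV = rate * years = 46.9 * 16.1
dV = 755.0900 m/s

755.0900 m/s


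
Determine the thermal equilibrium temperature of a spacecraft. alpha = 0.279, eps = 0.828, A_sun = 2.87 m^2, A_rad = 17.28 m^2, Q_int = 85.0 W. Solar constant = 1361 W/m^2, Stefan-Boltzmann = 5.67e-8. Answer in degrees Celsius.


Numerator = alpha*S*A_sun + Q_int = 0.279*1361*2.87 + 85.0 = 1174.7935 W
Denominator = eps*sigma*A_rad = 0.828*5.67e-8*17.28 = 8.1125453e-07 W/K^4
T^4 = 1.4481195e+09 K^4
T = 195.0748 K = -78.0752 C

-78.0752 degrees Celsius


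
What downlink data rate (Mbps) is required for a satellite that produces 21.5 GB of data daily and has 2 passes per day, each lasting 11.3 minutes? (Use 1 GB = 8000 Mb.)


total contact time = 2 * 11.3 * 60 = 1356.0000 s
data = 21.5 GB = 172000.0000 Mb
rate = 172000.0000 / 1356.0000 = 126.8437 Mbps

126.8437 Mbps


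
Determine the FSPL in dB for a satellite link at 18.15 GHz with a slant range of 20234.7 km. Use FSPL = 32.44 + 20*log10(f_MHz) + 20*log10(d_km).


f = 18.15 GHz = 18150.0000 MHz
d = 20234.7 km
FSPL = 32.44 + 20*log10(18150.0000) + 20*log10(20234.7)
FSPL = 32.44 + 85.1775 + 86.1219
FSPL = 203.7395 dB

203.7395 dB


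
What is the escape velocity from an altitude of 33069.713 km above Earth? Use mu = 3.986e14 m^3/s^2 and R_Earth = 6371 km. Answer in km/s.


r = 6371.0 + 33069.713 = 39440.7130 km = 3.9440713e+07 m
v_esc = sqrt(2*mu/r) = sqrt(2*3.986e14 / 3.9440713e+07)
v_esc = 4495.8443 m/s = 4.4958 km/s

4.4958 km/s


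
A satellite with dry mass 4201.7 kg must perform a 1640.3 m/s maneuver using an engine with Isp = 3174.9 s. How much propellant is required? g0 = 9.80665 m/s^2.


ve = Isp * g0 = 3174.9 * 9.80665 = 31135.133085 m/s
mass ratio = exp(dv/ve) = exp(1640.3/31135.133085) = 1.05409571
m_prop = m_dry * (mr - 1) = 4201.7 * (1.05409571 - 1)
m_prop = 227.2939 kg

227.2939 kg


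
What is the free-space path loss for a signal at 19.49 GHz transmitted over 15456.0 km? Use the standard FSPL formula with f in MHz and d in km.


f = 19.49 GHz = 19490.0000 MHz
d = 15456.0 km
FSPL = 32.44 + 20*log10(19490.0000) + 20*log10(15456.0)
FSPL = 32.44 + 85.7962 + 83.7819
FSPL = 202.0182 dB

202.0182 dB


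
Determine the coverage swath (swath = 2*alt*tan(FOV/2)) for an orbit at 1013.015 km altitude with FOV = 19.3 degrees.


FOV = 19.3 deg = 0.3368485 rad
swath = 2 * alt * tan(FOV/2) = 2 * 1013.015 * tan(0.1684243)
swath = 2 * 1013.015 * 0.1700351
swath = 344.4962 km

344.4962 km


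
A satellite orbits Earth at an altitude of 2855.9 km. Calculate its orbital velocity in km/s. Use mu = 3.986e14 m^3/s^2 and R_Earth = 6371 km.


r = R_E + alt = 6371.0 + 2855.9 = 9226.9000 km = 9.2269e+06 m
v = sqrt(mu/r) = sqrt(3.986e14 / 9.2269e+06) = 6572.6535 m/s = 6.5727 km/s

6.5727 km/s


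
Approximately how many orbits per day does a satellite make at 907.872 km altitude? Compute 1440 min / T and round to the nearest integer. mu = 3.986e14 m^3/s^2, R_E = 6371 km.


r = 7.278872e+06 m
T = 2*pi*sqrt(r^3/mu) = 6180.2685 s = 103.0045 min
revs/day = 1440 / 103.0045 = 13.9800
Rounded: 14 revolutions per day

14 revolutions per day


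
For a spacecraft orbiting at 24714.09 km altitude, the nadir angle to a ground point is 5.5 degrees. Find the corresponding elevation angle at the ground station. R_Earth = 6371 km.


r = R_E + alt = 31085.0900 km
Law of sines in the satellite / Earth-center / ground-point triangle:
  sin(nadir)/R_E = sin(90 + el)/r  =>  cos(el) = (r/R_E)*sin(nadir)
cos(el) = (31085.0900 / 6371.0000) * sin(5.5 deg) = 0.4676462
el = arccos(0.4676462) = 62.1184 deg
(Earth-central angle = 90 - nadir - el = 22.3816 deg)

62.1184 degrees


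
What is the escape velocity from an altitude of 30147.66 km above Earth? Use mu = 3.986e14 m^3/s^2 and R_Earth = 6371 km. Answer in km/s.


r = 6371.0 + 30147.66 = 36518.6600 km = 3.651866e+07 m
v_esc = sqrt(2*mu/r) = sqrt(2*3.986e14 / 3.651866e+07)
v_esc = 4672.2517 m/s = 4.6723 km/s

4.6723 km/s


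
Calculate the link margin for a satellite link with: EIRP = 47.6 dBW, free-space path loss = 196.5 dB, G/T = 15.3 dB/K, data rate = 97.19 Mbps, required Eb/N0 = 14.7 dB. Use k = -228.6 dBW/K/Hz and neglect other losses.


C/N0 = EIRP - FSPL + G/T - k = 47.6 - 196.5 + 15.3 - (-228.6)
C/N0 = 95.0000 dB-Hz
R_b = 97.19 Mbps = 9.719e+07 bps -> 10*log10(R_b) = 79.8762 dB-Hz
Eb/N0 = C/N0 - 10*log10(R_b) = 95.0000 - 79.8762 = 15.1238 dB
Margin = Eb/N0 - Eb/N0_req = 15.1238 - 14.7 = 0.4237842 dB (link closes)

0.4238 dB


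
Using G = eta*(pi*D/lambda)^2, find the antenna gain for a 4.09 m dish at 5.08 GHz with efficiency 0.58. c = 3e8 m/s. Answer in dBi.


lambda = c/f = 3e8 / 5.08e+09 = 0.05905512 m
G = eta*(pi*D/lambda)^2 = 0.58*(pi*4.09/0.05905512)^2
G = 27457.3911 (linear)
G = 10*log10(27457.3911) = 44.3866 dBi

44.3866 dBi


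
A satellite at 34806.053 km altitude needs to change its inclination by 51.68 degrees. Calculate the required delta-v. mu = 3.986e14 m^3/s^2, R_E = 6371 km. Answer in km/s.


r = 41177.0530 km = 4.1177053e+07 m
V = sqrt(mu/r) = 3111.2937 m/s
di = 51.68 deg = 0.9019862 rad
dV = 2*V*sin(di/2) = 2*3111.2937*sin(0.4509931)
dV = 2712.1741 m/s = 2.7122 km/s

2.7122 km/s


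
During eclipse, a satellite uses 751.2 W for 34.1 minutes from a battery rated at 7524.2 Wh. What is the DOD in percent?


E_used = P * t / 60 = 751.2 * 34.1 / 60 = 426.9320 Wh
DOD = E_used / E_total * 100 = 426.9320 / 7524.2 * 100
DOD = 5.6741 %

5.6741 %


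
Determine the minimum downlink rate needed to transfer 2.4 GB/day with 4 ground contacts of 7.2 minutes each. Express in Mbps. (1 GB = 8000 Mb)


total contact time = 4 * 7.2 * 60 = 1728.0000 s
data = 2.4 GB = 19200.0000 Mb
rate = 19200.0000 / 1728.0000 = 11.1111 Mbps

11.1111 Mbps


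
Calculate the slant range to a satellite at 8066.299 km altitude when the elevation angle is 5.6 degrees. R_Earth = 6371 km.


h = 8066.299 km, el = 5.6 deg
d = -R_E*sin(el) + sqrt((R_E*sin(el))^2 + 2*R_E*h + h^2)
d = -6371.0000*sin(0.09773844) + sqrt((6371.0000*0.0975829)^2 + 2*6371.0000*8066.299 + 8066.299^2)
d = 12348.7455 km

12348.7455 km


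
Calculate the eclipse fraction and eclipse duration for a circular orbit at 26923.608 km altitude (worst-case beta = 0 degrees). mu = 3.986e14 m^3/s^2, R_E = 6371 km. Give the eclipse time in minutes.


r = 33294.6080 km
T = 1007.6758 min
Eclipse fraction = arcsin(R_E/r)/pi = arcsin(6371.0000/33294.6080)/pi
= arcsin(0.1913523)/pi = 0.0612873
Eclipse duration = 0.0612873 * 1007.6758 = 61.7577 min

61.7577 minutes


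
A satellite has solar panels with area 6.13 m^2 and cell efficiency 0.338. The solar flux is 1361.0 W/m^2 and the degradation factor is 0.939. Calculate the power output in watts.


P = area * eta * S * degradation
P = 6.13 * 0.338 * 1361.0 * 0.939
P = 2647.8958 W

2647.8958 W


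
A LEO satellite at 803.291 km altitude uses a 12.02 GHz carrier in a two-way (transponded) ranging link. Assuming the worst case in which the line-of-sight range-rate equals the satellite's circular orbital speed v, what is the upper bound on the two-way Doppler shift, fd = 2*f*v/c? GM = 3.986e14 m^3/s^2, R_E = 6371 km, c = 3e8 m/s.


r = 7.174291e+06 m
v = sqrt(mu/r) = 7453.8243 m/s (worst-case radial velocity)
f = 12.02 GHz = 1.202e+10 Hz
fd = 2*f*v/c = 2*1.202e+10*7453.8243/3.0e+08
fd = 597299.7894 Hz

597299.7894 Hz


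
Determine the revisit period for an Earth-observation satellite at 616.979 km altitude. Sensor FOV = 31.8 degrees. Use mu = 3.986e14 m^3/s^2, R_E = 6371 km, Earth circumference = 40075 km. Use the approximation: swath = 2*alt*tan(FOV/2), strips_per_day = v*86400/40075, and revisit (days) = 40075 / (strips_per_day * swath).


swath = 2*616.979*tan(0.2775074) = 351.5022 km
v = sqrt(mu/r) = 7552.5368 m/s = 7.5525 km/s
strips/day = v*86400/40075 = 7.5525*86400/40075 = 16.2829
coverage/day = strips * swath = 16.2829 * 351.5022 = 5723.4921 km
revisit = 40075 / 5723.4921 = 7.0018 days

7.0018 days


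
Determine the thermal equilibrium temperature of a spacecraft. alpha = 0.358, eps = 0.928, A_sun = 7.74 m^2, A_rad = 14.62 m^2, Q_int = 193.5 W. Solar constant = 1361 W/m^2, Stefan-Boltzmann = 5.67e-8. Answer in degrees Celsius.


Numerator = alpha*S*A_sun + Q_int = 0.358*1361*7.74 + 193.5 = 3964.7221 W
Denominator = eps*sigma*A_rad = 0.928*5.67e-8*14.62 = 7.6926931e-07 W/K^4
T^4 = 5.1538805e+09 K^4
T = 267.9376 K = -5.2124 C

-5.2124 degrees Celsius


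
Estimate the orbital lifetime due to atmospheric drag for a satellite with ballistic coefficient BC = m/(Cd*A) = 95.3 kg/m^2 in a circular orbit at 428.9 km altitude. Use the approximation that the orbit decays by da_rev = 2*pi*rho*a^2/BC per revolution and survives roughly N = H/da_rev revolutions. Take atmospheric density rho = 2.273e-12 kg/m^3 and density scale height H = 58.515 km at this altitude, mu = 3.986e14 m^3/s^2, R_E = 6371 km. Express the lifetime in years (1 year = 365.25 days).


a = R_E + alt = 6799.9000 km = 6.7999e+06 m
da_rev = 2*pi*rho*a^2/BC = 2*pi*2.273e-12*(6.7999e+06)^2/95.3 = 6.929333 m per revolution
N = H/da_rev = 58515.0000 m / 6.929333 m = 8444.5353 revolutions
P = 2*pi*sqrt(a^3/mu) = 5580.3959 s
lifetime = N*P = 8444.5353 * 5580.3959 = 4.712385e+07 s = 545.4149 days
years = 545.4149 / 365.25 = 1.4933 years

1.4933 years


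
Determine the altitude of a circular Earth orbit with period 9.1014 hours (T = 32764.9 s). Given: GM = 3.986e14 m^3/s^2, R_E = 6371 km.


T = 32764.9 s
r = (mu*T^2/(4*pi^2))^(1/3) = (3.986e14 * 32764.9^2 / (4*pi^2))^(1/3)
r = 2.2130866e+07 m = 22130.8664 km
alt = r - R_E = 22130.8664 - 6371 = 15759.8664 km

15759.8664 km


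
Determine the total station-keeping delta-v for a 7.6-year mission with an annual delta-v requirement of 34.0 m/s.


dV = rate * years = 34.0 * 7.6
dV = 258.4000 m/s

258.4000 m/s


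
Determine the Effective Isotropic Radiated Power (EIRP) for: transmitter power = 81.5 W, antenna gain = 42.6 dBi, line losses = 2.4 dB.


Pt = 81.5 W = 19.1116 dBW
EIRP = Pt_dBW + Gt - losses = 19.1116 + 42.6 - 2.4 = 59.3116 dBW

59.3116 dBW


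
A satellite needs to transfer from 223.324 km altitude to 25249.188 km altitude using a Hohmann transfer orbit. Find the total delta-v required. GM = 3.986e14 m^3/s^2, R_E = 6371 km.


r1 = 6594.3240 km = 6.594324e+06 m
r2 = 31620.1880 km = 3.1620188e+07 m
dv1 = sqrt(mu/r1)*(sqrt(2*r2/(r1+r2)) - 1) = 2226.8353 m/s
dv2 = sqrt(mu/r2)*(1 - sqrt(2*r1/(r1+r2))) = 1464.6760 m/s
total dv = |dv1| + |dv2| = 2226.8353 + 1464.6760 = 3691.5113 m/s = 3.6915 km/s

3.6915 km/s


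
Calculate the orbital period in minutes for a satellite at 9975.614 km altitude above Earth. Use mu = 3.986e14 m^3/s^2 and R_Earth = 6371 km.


r = 16346.6140 km = 1.6346614e+07 m
T = 2*pi*sqrt(r^3/mu) = 2*pi*sqrt(4.368008e+21 / 3.986e14)
T = 20799.5018 s = 346.6584 min

346.6584 minutes


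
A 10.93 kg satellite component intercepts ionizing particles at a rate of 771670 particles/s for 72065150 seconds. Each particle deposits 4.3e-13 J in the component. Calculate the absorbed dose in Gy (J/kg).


Total energy deposited = rate * time * E_per
  = 771670 * 72065150 * 4.3e-13 = 23.9125 J
Dose = E_total / mass = 23.9125 / 10.93
Dose = 2.1878 Gy

2.1878 Gy


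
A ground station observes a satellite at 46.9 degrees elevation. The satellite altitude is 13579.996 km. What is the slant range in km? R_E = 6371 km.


h = 13579.996 km, el = 46.9 deg
d = -R_E*sin(el) + sqrt((R_E*sin(el))^2 + 2*R_E*h + h^2)
d = -6371.0000*sin(0.8185594) + sqrt((6371.0000*0.7301623)^2 + 2*6371.0000*13579.996 + 13579.996^2)
d = 14818.4324 km

14818.4324 km


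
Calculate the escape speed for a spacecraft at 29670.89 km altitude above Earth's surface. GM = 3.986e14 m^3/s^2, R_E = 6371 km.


r = 6371.0 + 29670.89 = 36041.8900 km = 3.604189e+07 m
v_esc = sqrt(2*mu/r) = sqrt(2*3.986e14 / 3.604189e+07)
v_esc = 4703.0529 m/s = 4.7031 km/s

4.7031 km/s


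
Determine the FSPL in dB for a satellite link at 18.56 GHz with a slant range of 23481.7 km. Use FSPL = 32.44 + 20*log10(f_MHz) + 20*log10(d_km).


f = 18.56 GHz = 18560.0000 MHz
d = 23481.7 km
FSPL = 32.44 + 20*log10(18560.0000) + 20*log10(23481.7)
FSPL = 32.44 + 85.3716 + 87.4146
FSPL = 205.2262 dB

205.2262 dB


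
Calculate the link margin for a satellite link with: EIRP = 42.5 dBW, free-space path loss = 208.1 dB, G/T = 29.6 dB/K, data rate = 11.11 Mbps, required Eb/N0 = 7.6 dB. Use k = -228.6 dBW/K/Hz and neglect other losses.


C/N0 = EIRP - FSPL + G/T - k = 42.5 - 208.1 + 29.6 - (-228.6)
C/N0 = 92.6000 dB-Hz
R_b = 11.11 Mbps = 1.111e+07 bps -> 10*log10(R_b) = 70.4571 dB-Hz
Eb/N0 = C/N0 - 10*log10(R_b) = 92.6000 - 70.4571 = 22.1429 dB
Margin = Eb/N0 - Eb/N0_req = 22.1429 - 7.6 = 14.5429 dB (link closes)

14.5429 dB


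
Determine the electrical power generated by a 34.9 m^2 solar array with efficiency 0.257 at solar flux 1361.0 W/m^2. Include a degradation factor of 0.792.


P = area * eta * S * degradation
P = 34.9 * 0.257 * 1361.0 * 0.792
P = 9668.1161 W

9668.1161 W


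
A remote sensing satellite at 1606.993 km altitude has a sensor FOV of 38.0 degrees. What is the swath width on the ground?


FOV = 38.0 deg = 0.6632251 rad
swath = 2 * alt * tan(FOV/2) = 2 * 1606.993 * tan(0.3316126)
swath = 2 * 1606.993 * 0.3443276
swath = 1106.6641 km

1106.6641 km


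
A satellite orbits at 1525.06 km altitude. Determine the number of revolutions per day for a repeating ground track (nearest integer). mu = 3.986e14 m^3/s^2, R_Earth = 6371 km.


r = 7.89606e+06 m
T = 2*pi*sqrt(r^3/mu) = 6982.7562 s = 116.3793 min
revs/day = 1440 / 116.3793 = 12.3733
Rounded: 12 revolutions per day

12 revolutions per day


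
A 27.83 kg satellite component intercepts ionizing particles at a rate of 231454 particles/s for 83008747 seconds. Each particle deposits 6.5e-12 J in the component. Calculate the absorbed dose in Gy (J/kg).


Total energy deposited = rate * time * E_per
  = 231454 * 83008747 * 6.5e-12 = 124.8826 J
Dose = E_total / mass = 124.8826 / 27.83
Dose = 4.4873 Gy

4.4873 Gy


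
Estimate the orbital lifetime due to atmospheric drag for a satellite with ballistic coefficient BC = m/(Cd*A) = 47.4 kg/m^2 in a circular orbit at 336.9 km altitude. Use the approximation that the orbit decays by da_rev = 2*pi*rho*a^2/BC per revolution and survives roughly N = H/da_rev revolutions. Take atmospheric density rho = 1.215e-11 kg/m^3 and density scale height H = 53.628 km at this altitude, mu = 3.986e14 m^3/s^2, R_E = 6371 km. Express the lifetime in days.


a = R_E + alt = 6707.9000 km = 6.7079e+06 m
da_rev = 2*pi*rho*a^2/BC = 2*pi*1.215e-11*(6.7079e+06)^2/47.4 = 72.468782 m per revolution
N = H/da_rev = 53628.0000 m / 72.468782 m = 740.0152 revolutions
P = 2*pi*sqrt(a^3/mu) = 5467.5289 s
lifetime = N*P = 740.0152 * 5467.5289 = 4.0460545e+06 s = 46.8293 days

46.8293 days


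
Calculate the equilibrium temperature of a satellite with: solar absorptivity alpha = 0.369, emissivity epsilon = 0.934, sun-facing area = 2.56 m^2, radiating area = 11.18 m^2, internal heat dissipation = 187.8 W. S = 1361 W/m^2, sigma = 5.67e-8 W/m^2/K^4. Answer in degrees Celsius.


Numerator = alpha*S*A_sun + Q_int = 0.369*1361*2.56 + 187.8 = 1473.4550 W
Denominator = eps*sigma*A_rad = 0.934*5.67e-8*11.18 = 5.920682e-07 W/K^4
T^4 = 2.4886576e+09 K^4
T = 223.3527 K = -49.7973 C

-49.7973 degrees Celsius


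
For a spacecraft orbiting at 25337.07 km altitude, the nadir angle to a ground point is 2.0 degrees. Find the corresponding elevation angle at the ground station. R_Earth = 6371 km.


r = R_E + alt = 31708.0700 km
Law of sines in the satellite / Earth-center / ground-point triangle:
  sin(nadir)/R_E = sin(90 + el)/r  =>  cos(el) = (r/R_E)*sin(nadir)
cos(el) = (31708.0700 / 6371.0000) * sin(2.0 deg) = 0.1736926
el = arccos(0.1736926) = 79.9974 deg
(Earth-central angle = 90 - nadir - el = 8.0026 deg)

79.9974 degrees


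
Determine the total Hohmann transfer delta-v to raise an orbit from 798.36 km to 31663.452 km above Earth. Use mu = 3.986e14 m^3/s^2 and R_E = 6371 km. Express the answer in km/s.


r1 = 7169.3600 km = 7.16936e+06 m
r2 = 38034.4520 km = 3.8034452e+07 m
dv1 = sqrt(mu/r1)*(sqrt(2*r2/(r1+r2)) - 1) = 2216.2412 m/s
dv2 = sqrt(mu/r2)*(1 - sqrt(2*r1/(r1+r2))) = 1414.0222 m/s
total dv = |dv1| + |dv2| = 2216.2412 + 1414.0222 = 3630.2634 m/s = 3.6303 km/s

3.6303 km/s


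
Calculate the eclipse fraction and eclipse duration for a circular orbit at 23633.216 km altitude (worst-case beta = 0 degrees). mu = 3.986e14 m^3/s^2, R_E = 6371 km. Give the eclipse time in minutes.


r = 30004.2160 km
T = 862.0519 min
Eclipse fraction = arcsin(R_E/r)/pi = arcsin(6371.0000/30004.2160)/pi
= arcsin(0.2123368)/pi = 0.0681074
Eclipse duration = 0.0681074 * 862.0519 = 58.7121 min

58.7121 minutes


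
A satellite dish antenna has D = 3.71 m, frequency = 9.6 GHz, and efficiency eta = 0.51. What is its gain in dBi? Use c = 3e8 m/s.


lambda = c/f = 3e8 / 9.6e+09 = 0.03125 m
G = eta*(pi*D/lambda)^2 = 0.51*(pi*3.71/0.03125)^2
G = 70944.3309 (linear)
G = 10*log10(70944.3309) = 48.5092 dBi

48.5092 dBi


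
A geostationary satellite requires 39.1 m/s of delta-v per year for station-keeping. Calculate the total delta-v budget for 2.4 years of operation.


dV = rate * years = 39.1 * 2.4
dV = 93.8400 m/s

93.8400 m/s


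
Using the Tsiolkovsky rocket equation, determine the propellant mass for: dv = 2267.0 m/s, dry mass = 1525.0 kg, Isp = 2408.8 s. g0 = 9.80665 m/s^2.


ve = Isp * g0 = 2408.8 * 9.80665 = 23622.258520 m/s
mass ratio = exp(dv/ve) = exp(2267.0/23622.258520) = 1.10072473
m_prop = m_dry * (mr - 1) = 1525.0 * (1.10072473 - 1)
m_prop = 153.6052 kg

153.6052 kg


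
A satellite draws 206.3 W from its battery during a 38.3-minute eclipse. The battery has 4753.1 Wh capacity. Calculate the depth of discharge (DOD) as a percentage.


E_used = P * t / 60 = 206.3 * 38.3 / 60 = 131.6882 Wh
DOD = E_used / E_total * 100 = 131.6882 / 4753.1 * 100
DOD = 2.7706 %

2.7706 %


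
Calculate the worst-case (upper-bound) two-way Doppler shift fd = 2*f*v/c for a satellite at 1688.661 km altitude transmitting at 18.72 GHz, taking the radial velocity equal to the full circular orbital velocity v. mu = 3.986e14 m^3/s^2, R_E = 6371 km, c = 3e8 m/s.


r = 8.059661e+06 m
v = sqrt(mu/r) = 7032.5084 m/s (worst-case radial velocity)
f = 18.72 GHz = 1.872e+10 Hz
fd = 2*f*v/c = 2*1.872e+10*7032.5084/3.0e+08
fd = 877657.0483 Hz

877657.0483 Hz


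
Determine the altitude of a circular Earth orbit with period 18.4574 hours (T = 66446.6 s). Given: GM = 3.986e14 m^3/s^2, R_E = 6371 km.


T = 66446.6 s
r = (mu*T^2/(4*pi^2))^(1/3) = (3.986e14 * 66446.6^2 / (4*pi^2))^(1/3)
r = 3.5457466e+07 m = 35457.4660 km
alt = r - R_E = 35457.4660 - 6371 = 29086.4660 km

29086.4660 km


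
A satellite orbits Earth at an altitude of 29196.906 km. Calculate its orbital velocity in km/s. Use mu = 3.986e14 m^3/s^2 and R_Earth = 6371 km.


r = R_E + alt = 6371.0 + 29196.906 = 35567.9060 km = 3.5567906e+07 m
v = sqrt(mu/r) = sqrt(3.986e14 / 3.5567906e+07) = 3347.6458 m/s = 3.3476 km/s

3.3476 km/s


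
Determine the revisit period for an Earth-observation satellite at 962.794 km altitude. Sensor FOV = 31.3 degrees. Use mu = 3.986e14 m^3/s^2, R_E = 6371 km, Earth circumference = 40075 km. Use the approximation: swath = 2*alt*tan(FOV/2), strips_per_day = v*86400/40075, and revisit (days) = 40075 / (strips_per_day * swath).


swath = 2*962.794*tan(0.273144) = 539.4457 km
v = sqrt(mu/r) = 7372.3220 m/s = 7.3723 km/s
strips/day = v*86400/40075 = 7.3723*86400/40075 = 15.8944
coverage/day = strips * swath = 15.8944 * 539.4457 = 8574.1723 km
revisit = 40075 / 8574.1723 = 4.6739 days

4.6739 days


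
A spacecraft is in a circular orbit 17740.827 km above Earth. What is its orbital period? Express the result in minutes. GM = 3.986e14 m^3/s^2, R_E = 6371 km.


r = 24111.8270 km = 2.4111827e+07 m
T = 2*pi*sqrt(r^3/mu) = 2*pi*sqrt(1.4018139e+22 / 3.986e14)
T = 37261.1625 s = 621.0194 min

621.0194 minutes


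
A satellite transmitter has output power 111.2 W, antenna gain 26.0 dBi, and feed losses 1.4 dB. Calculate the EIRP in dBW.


Pt = 111.2 W = 20.4610 dBW
EIRP = Pt_dBW + Gt - losses = 20.4610 + 26.0 - 1.4 = 45.0610 dBW

45.0610 dBW


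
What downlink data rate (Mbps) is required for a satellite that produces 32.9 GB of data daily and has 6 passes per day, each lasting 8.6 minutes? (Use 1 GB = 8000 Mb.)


total contact time = 6 * 8.6 * 60 = 3096.0000 s
data = 32.9 GB = 263200.0000 Mb
rate = 263200.0000 / 3096.0000 = 85.0129 Mbps

85.0129 Mbps


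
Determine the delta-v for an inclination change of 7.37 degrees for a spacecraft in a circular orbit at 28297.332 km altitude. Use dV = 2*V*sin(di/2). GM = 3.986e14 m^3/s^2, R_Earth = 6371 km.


r = 34668.3320 km = 3.4668332e+07 m
V = sqrt(mu/r) = 3390.8000 m/s
di = 7.37 deg = 0.1286308 rad
dV = 2*V*sin(di/2) = 2*3390.8000*sin(0.06431538)
dV = 435.8606 m/s = 0.4358606 km/s

0.4359 km/s


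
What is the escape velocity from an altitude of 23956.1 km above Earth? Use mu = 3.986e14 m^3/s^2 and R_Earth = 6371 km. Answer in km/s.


r = 6371.0 + 23956.1 = 30327.1000 km = 3.03271e+07 m
v_esc = sqrt(2*mu/r) = sqrt(2*3.986e14 / 3.03271e+07)
v_esc = 5127.0577 m/s = 5.1271 km/s

5.1271 km/s


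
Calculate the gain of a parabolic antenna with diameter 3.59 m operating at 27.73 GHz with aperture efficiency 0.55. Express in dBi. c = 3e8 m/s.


lambda = c/f = 3e8 / 2.773e+10 = 0.01081861 m
G = eta*(pi*D/lambda)^2 = 0.55*(pi*3.59/0.01081861)^2
G = 597734.8284 (linear)
G = 10*log10(597734.8284) = 57.7651 dBi

57.7651 dBi


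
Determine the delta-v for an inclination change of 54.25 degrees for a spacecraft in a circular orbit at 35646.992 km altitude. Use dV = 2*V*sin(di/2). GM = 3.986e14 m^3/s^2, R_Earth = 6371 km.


r = 42017.9920 km = 4.2017992e+07 m
V = sqrt(mu/r) = 3080.0020 m/s
di = 54.25 deg = 0.9468411 rad
dV = 2*V*sin(di/2) = 2*3080.0020*sin(0.4734206)
dV = 2808.5509 m/s = 2.8086 km/s

2.8086 km/s


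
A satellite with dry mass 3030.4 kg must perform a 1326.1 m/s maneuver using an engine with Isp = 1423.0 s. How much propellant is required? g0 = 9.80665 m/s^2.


ve = Isp * g0 = 1423.0 * 9.80665 = 13954.862950 m/s
mass ratio = exp(dv/ve) = exp(1326.1/13954.862950) = 1.09968943
m_prop = m_dry * (mr - 1) = 3030.4 * (1.09968943 - 1)
m_prop = 302.0989 kg

302.0989 kg


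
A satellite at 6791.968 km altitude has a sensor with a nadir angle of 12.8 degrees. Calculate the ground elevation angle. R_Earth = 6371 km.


r = R_E + alt = 13162.9680 km
Law of sines in the satellite / Earth-center / ground-point triangle:
  sin(nadir)/R_E = sin(90 + el)/r  =>  cos(el) = (r/R_E)*sin(nadir)
cos(el) = (13162.9680 / 6371.0000) * sin(12.8 deg) = 0.457736
el = arccos(0.457736) = 62.7589 deg
(Earth-central angle = 90 - nadir - el = 14.4411 deg)

62.7589 degrees


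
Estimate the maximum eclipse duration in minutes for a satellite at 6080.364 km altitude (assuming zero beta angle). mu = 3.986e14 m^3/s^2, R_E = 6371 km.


r = 12451.3640 km
T = 230.4546 min
Eclipse fraction = arcsin(R_E/r)/pi = arcsin(6371.0000/12451.3640)/pi
= arcsin(0.5116708)/pi = 0.1709733
Eclipse duration = 0.1709733 * 230.4546 = 39.4016 min

39.4016 minutes
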